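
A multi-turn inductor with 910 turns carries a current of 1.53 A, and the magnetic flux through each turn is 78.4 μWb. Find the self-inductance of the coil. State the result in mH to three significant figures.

Self-inductance is defined by L = NΦ_B/I (flux linkage over current).
L = (910)(7.840×10^-5 Wb)/(1.53 A) = 4.663×10^-2 H.

L ≈ 46.6 mH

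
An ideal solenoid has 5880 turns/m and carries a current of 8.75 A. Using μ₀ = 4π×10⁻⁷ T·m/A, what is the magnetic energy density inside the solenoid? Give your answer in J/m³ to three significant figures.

u ≈ 1660 J/m³

B = μ₀nI = (4π×10⁻⁷)(5.880×10^3)(8.75) = 6.465×10^-2 T.
u = B²/(2μ₀) = (6.465×10^-2)²/(2×4π×10⁻⁷) = 1.663×10^3 J/m³.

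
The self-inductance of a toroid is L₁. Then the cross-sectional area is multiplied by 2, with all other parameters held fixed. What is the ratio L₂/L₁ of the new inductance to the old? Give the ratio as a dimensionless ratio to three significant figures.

L₂/L₁ = 2.00

For a toroid, L ∝ μᵣN²A/R.
L₂/L₁ = (2) = 2.00.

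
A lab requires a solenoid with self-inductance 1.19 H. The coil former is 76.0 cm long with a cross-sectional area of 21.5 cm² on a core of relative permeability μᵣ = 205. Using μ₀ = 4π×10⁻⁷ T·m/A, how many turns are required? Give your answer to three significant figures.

N ≈ 1280 turns

A = 21.5 cm² = 2.150×10^-3 m².
From L = μ₀μᵣN²A/ℓ, N = √(Lℓ / (μ₀μᵣA)).
N = √[(1.19)(0.76) / ((4π×10⁻⁷)(205)×2.150×10^-3)] = √(1.633×10^6) ≈ 1277.8.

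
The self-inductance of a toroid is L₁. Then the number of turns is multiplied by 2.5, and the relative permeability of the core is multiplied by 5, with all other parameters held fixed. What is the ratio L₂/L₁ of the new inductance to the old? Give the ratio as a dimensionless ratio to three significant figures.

L₂/L₁ = 31.3

For a toroid, L ∝ μᵣN²A/R.
L₂/L₁ = (2.5)^2 × (5) = 31.3.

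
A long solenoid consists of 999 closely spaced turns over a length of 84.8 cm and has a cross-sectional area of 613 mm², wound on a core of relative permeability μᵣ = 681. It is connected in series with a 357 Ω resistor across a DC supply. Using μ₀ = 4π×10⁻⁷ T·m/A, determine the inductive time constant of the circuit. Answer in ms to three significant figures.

τ ≈ 1.73 ms

A = 613 mm² = 6.130×10^-4 m².
L = μ₀μᵣN²A/ℓ = (4π×10⁻⁷)(681)(999)²(6.130×10^-4)/(0.848) = 0.6174 H.
τ = L/R = (0.6174)/(357) = 1.729×10^-3 s.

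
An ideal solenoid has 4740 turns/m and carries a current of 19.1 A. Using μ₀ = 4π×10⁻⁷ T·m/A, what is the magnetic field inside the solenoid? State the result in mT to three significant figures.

Inside a long solenoid, B = μ₀nI.
B = (4π×10⁻⁷)(4.740×10^3 m⁻¹)(19.1 A) = 0.1138 T.

B ≈ 114 mT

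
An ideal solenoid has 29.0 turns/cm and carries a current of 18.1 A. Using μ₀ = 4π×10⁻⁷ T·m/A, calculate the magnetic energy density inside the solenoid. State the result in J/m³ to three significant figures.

u ≈ 1730 J/m³

B = μ₀nI = (4π×10⁻⁷)(2.900×10^3)(18.1) = 6.596×10^-2 T.
u = B²/(2μ₀) = (6.596×10^-2)²/(2×4π×10⁻⁷) = 1.731×10^3 J/m³.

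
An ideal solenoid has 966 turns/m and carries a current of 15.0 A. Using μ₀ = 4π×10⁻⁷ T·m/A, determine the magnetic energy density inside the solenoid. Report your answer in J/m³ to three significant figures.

u ≈ 132 J/m³

B = μ₀nI = (4π×10⁻⁷)(966)(15.0) = 1.821×10^-2 T.
u = B²/(2μ₀) = (1.821×10^-2)²/(2×4π×10⁻⁷) = 131.9 J/m³.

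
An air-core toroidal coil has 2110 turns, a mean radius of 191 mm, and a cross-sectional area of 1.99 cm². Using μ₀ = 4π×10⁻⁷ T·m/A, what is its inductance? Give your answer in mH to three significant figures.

For a thin toroid, L = μ₀N²A/(2πR).
L = (4π×10⁻⁷)(2110)²(1.990×10^-4) / (2π×0.191 m) = 9.277×10^-4 H.

L ≈ 0.928 mH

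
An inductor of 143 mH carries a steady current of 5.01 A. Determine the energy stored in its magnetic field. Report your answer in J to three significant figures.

Stored magnetic energy: U = ½LI².
U = ½(0.143 H)(5.01 A)² = 1.7947 J.

U ≈ 1.79 J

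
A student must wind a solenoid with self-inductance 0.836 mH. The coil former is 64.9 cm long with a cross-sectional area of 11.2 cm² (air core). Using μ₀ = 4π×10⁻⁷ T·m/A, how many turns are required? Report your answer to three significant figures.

A = 11.2 cm² = 1.120×10^-3 m².
From L = μ₀N²A/ℓ, N = √(Lℓ / (μ₀A)).
N = √[(8.360×10^-4)(0.649) / ((4π×10⁻⁷)×1.120×10^-3)] = √(3.85499×10^5) ≈ 620.9.

N ≈ 621 turns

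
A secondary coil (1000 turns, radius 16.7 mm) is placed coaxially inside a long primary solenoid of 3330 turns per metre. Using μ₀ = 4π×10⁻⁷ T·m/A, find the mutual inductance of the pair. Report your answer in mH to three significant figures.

The outer solenoid produces a uniform field B₁ = μ₀n₁I₁ across the inner coil,
so the flux linkage is N₂Φ = N₂B₁A₂ = μ₀n₁N₂A₂·I₁, giving M = μ₀n₁N₂A₂.
A₂ = πr² = π(1.670×10^-2 m)² = 8.762×10^-4 m².
M = (4π×10⁻⁷)(3330)(1000)(8.762×10^-4) = 3.666×10^-3 H.

M ≈ 3.67 mH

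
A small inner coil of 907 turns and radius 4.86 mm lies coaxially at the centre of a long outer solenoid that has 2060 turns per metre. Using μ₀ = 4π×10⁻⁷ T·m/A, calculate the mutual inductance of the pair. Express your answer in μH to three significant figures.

The outer solenoid produces a uniform field B₁ = μ₀n₁I₁ across the inner coil,
so the flux linkage is N₂Φ = N₂B₁A₂ = μ₀n₁N₂A₂·I₁, giving M = μ₀n₁N₂A₂.
A₂ = πr² = π(4.860×10^-3 m)² = 7.420×10^-5 m².
M = (4π×10⁻⁷)(2060)(907)(7.420×10^-5) = 1.742×10^-4 H.

M ≈ 174 μH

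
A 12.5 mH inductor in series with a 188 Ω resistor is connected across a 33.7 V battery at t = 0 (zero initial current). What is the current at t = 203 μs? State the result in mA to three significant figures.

I ≈ 171 mA

τ = L/R = 1.250×10^-2/188 = 6.649×10^-5 s; final current I_∞ = ε/R = 33.7/188 = 0.1793 A.
I(t) = I_∞(1 − e^(−t/τ)) with t/τ = 3.053.
I = (0.1793)(1 − e^(−3.053)) = 0.1708 A.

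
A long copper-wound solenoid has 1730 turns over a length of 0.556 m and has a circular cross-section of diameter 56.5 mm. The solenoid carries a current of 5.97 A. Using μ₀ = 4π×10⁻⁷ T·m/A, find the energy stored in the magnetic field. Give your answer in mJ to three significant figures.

A = π(d/2)² = π(2.825×10^-2 m)² = 2.507×10^-3 m².
L = μ₀N²A/ℓ = (4π×10⁻⁷)(1730)²(2.507×10^-3)/(0.556) = 1.696×10^-2 H.
U = ½LI² = ½(1.696×10^-2)(5.97)² = 0.3022 J.

U ≈ 302 mJ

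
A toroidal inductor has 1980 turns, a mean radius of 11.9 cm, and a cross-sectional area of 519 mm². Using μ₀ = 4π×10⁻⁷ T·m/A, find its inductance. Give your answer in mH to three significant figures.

L ≈ 3.42 mH

For a thin toroid, L = μ₀N²A/(2πR).
L = (4π×10⁻⁷)(1980)²(5.190×10^-4) / (2π×0.119 m) = 3.420×10^-3 H.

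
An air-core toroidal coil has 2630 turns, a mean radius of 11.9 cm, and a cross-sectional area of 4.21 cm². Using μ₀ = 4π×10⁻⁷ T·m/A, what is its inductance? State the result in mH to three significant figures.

L ≈ 4.89 mH

For a thin toroid, L = μ₀N²A/(2πR).
L = (4π×10⁻⁷)(2630)²(4.210×10^-4) / (2π×0.119 m) = 4.894×10^-3 H.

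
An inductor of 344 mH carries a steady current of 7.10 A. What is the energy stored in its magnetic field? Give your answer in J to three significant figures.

Stored magnetic energy: U = ½LI².
U = ½(0.344 H)(7.10 A)² = 8.671 J.

U ≈ 8.67 J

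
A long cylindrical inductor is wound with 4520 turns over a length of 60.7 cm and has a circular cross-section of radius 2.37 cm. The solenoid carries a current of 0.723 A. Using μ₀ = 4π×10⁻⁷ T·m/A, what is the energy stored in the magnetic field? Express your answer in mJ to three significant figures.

A = πr² = π(2.370×10^-2 m)² = 1.7646×10^-3 m².
L = μ₀N²A/ℓ = (4π×10⁻⁷)(4520)²(1.7646×10^-3)/(0.607) = 7.464×10^-2 H.
U = ½LI² = ½(7.464×10^-2)(0.723)² = 1.951×10^-2 J.

U ≈ 19.5 mJ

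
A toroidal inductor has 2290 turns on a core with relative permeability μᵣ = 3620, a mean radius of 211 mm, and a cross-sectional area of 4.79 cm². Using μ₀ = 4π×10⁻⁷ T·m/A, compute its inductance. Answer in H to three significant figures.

For a thin toroid, L = μ₀μᵣN²A/(2πR).
L = (4π×10⁻⁷)(3620)(2290)²(4.790×10^-4) / (2π×0.211 m) = 8.619 H.

L ≈ 8.62 H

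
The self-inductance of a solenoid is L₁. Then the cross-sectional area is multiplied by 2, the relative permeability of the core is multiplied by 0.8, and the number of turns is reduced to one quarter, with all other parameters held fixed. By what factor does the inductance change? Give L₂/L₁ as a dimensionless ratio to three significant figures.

For a solenoid, L ∝ μᵣN²A/ℓ.
L₂/L₁ = (2) × (0.8) × (0.25)^2 = 0.100.

L₂/L₁ = 0.100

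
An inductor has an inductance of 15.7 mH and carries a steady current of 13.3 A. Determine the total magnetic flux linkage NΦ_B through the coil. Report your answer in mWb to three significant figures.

From L = NΦ_B/I, the flux linkage is NΦ_B = LI.
NΦ_B = (1.570×10^-2 H)(13.3 A) = 0.2088 Wb.

NΦ_B ≈ 209 mWb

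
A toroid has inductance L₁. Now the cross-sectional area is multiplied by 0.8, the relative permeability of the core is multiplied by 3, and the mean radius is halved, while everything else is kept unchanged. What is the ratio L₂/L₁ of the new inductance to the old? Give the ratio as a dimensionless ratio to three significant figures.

L₂/L₁ = 4.80

For a toroid, L ∝ μᵣN²A/R.
L₂/L₁ = (0.8) × (3) × (0.5)^-1 = 4.80.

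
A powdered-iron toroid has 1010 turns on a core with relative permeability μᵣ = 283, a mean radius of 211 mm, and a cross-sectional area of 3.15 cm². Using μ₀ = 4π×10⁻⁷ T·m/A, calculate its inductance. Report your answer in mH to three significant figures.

L ≈ 86.2 mH

For a thin toroid, L = μ₀μᵣN²A/(2πR).
L = (4π×10⁻⁷)(283)(1010)²(3.150×10^-4) / (2π×0.211 m) = 8.620×10^-2 H.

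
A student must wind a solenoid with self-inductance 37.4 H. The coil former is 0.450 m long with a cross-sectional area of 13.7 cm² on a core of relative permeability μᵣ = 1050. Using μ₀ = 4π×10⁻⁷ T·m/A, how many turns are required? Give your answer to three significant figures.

A = 13.7 cm² = 1.370×10^-3 m².
From L = μ₀μᵣN²A/ℓ, N = √(Lℓ / (μ₀μᵣA)).
N = √[(37.4)(0.45) / ((4π×10⁻⁷)(1050)×1.370×10^-3)] = √(9.310×10^6) ≈ 3051.3.

N ≈ 3050 turns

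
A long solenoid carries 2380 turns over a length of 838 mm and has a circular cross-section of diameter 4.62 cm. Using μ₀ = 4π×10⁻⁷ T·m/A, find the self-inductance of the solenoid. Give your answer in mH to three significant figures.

L ≈ 14.2 mH

A = π(d/2)² = π(2.310×10^-2 m)² = 1.676×10^-3 m².
For a long solenoid, L = μ₀N²A/ℓ.
L = (4π×10⁻⁷)(2380)²(1.676×10^-3)/(0.838 m) = 1.424×10^-2 H.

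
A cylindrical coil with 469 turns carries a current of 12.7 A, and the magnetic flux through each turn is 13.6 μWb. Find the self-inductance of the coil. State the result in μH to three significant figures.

Self-inductance is defined by L = NΦ_B/I (flux linkage over current).
L = (469)(1.360×10^-5 Wb)/(12.7 A) = 5.022×10^-4 H.

L ≈ 502 μH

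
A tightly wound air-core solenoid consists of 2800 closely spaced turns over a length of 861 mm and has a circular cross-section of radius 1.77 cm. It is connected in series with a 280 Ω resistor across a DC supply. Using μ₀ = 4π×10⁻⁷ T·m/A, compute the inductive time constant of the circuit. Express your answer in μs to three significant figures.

τ ≈ 40.2 μs

A = πr² = π(1.770×10^-2 m)² = 9.842×10^-4 m².
L = μ₀N²A/ℓ = (4π×10⁻⁷)(2800)²(9.842×10^-4)/(0.861) = 1.126×10^-2 H.
τ = L/R = (1.126×10^-2)/(280) = 4.022×10^-5 s.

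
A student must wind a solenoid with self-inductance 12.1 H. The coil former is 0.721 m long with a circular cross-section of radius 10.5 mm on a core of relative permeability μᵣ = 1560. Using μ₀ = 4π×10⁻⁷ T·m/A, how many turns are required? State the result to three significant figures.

N ≈ 3580 turns

A = πr² = π(1.050×10^-2 m)² = 3.464×10^-4 m².
From L = μ₀μᵣN²A/ℓ, N = √(Lℓ / (μ₀μᵣA)).
N = √[(12.1)(0.721) / ((4π×10⁻⁷)(1560)×3.464×10^-4)] = √(1.2849×10^7) ≈ 3584.5.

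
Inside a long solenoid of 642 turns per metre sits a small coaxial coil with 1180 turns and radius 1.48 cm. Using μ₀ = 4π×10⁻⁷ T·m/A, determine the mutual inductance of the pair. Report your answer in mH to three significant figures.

M ≈ 0.655 mH

The outer solenoid produces a uniform field B₁ = μ₀n₁I₁ across the inner coil,
so the flux linkage is N₂Φ = N₂B₁A₂ = μ₀n₁N₂A₂·I₁, giving M = μ₀n₁N₂A₂.
A₂ = πr² = π(1.480×10^-2 m)² = 6.881×10^-4 m².
M = (4π×10⁻⁷)(642)(1180)(6.881×10^-4) = 6.551×10^-4 H.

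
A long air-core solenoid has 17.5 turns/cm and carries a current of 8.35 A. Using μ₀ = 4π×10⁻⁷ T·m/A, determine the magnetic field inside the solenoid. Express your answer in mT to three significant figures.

B ≈ 18.4 mT

Inside a long solenoid, B = μ₀nI.
B = (4π×10⁻⁷)(1.750×10^3 m⁻¹)(8.35 A) = 1.836×10^-2 T.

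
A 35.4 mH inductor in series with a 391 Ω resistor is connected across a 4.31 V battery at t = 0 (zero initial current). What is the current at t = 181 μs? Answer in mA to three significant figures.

τ = L/R = 3.540×10^-2/391 = 9.054×10^-5 s; final current I_∞ = ε/R = 4.31/391 = 1.102×10^-2 A.
I(t) = I_∞(1 − e^(−t/τ)) with t/τ = 1.999.
I = (1.102×10^-2)(1 − e^(−1.999)) = 9.530×10^-3 A.

I ≈ 9.53 mA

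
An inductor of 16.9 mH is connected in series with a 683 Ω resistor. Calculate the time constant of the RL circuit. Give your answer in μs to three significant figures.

τ ≈ 24.7 μs

τ = L/R = (1.690×10^-2 H)/(683 Ω) = 2.474×10^-5 s.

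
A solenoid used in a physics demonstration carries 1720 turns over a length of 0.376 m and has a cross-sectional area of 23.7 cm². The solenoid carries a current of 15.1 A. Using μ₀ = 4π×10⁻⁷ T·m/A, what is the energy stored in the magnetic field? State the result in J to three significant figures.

U ≈ 2.67 J

A = 23.7 cm² = 2.370×10^-3 m².
L = μ₀N²A/ℓ = (4π×10⁻⁷)(1720)²(2.370×10^-3)/(0.376) = 2.343×10^-2 H.
U = ½LI² = ½(2.343×10^-2)(15.1)² = 2.671 J.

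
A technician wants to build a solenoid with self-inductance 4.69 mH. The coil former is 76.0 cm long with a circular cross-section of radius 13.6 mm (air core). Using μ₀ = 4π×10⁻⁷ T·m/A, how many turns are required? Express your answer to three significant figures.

N ≈ 2210 turns

A = πr² = π(1.360×10^-2 m)² = 5.811×10^-4 m².
From L = μ₀N²A/ℓ, N = √(Lℓ / (μ₀A)).
N = √[(4.690×10^-3)(0.76) / ((4π×10⁻⁷)×5.811×10^-4)] = √(4.881×10^6) ≈ 2209.4.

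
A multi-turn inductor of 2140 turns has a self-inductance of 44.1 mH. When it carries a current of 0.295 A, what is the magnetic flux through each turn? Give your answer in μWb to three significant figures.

From L = NΦ_B/I, the flux per turn is Φ_B = LI/N.
Φ_B = (4.410×10^-2 H)(0.295 A)/2140 = 6.079×10^-6 Wb.

Φ_B ≈ 6.08 μWb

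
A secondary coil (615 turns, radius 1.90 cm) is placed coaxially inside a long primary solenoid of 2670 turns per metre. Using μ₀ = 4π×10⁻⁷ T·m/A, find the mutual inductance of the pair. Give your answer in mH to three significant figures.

M ≈ 2.34 mH

The outer solenoid produces a uniform field B₁ = μ₀n₁I₁ across the inner coil,
so the flux linkage is N₂Φ = N₂B₁A₂ = μ₀n₁N₂A₂·I₁, giving M = μ₀n₁N₂A₂.
A₂ = πr² = π(1.900×10^-2 m)² = 1.134×10^-3 m².
M = (4π×10⁻⁷)(2670)(615)(1.134×10^-3) = 2.340×10^-3 H.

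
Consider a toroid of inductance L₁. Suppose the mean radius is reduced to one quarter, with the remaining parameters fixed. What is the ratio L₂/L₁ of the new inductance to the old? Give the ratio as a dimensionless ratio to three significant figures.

L₂/L₁ = 4.00

For a toroid, L ∝ μᵣN²A/R.
L₂/L₁ = (0.25)^-1 = 4.00.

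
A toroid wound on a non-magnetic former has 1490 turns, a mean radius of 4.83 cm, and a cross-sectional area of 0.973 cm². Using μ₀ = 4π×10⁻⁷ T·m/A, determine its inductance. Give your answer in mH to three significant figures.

For a thin toroid, L = μ₀N²A/(2πR).
L = (4π×10⁻⁷)(1490)²(9.730×10^-5) / (2π×4.830×10^-2 m) = 8.9448×10^-4 H.

L ≈ 0.894 mH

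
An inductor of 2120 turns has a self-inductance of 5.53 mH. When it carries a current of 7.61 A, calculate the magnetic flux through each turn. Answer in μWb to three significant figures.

From L = NΦ_B/I, the flux per turn is Φ_B = LI/N.
Φ_B = (5.530×10^-3 H)(7.61 A)/2120 = 1.985×10^-5 Wb.

Φ_B ≈ 19.9 μWb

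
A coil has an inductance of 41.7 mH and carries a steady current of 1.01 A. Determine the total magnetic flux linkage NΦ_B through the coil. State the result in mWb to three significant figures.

From L = NΦ_B/I, the flux linkage is NΦ_B = LI.
NΦ_B = (4.170×10^-2 H)(1.01 A) = 4.212×10^-2 Wb.

NΦ_B ≈ 42.1 mWb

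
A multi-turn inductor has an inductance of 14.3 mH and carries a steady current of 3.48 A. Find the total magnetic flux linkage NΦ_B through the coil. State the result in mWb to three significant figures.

From L = NΦ_B/I, the flux linkage is NΦ_B = LI.
NΦ_B = (1.430×10^-2 H)(3.48 A) = 4.976×10^-2 Wb.

NΦ_B ≈ 49.8 mWb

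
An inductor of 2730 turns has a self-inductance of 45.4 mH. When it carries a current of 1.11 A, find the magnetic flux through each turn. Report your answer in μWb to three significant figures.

Φ_B ≈ 18.5 μWb

From L = NΦ_B/I, the flux per turn is Φ_B = LI/N.
Φ_B = (4.540×10^-2 H)(1.11 A)/2730 = 1.846×10^-5 Wb.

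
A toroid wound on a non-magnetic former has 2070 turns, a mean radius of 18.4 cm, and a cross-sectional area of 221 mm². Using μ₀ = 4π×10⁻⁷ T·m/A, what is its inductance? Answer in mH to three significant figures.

For a thin toroid, L = μ₀N²A/(2πR).
L = (4π×10⁻⁷)(2070)²(2.210×10^-4) / (2π×0.184 m) = 1.029×10^-3 H.

L ≈ 1.03 mH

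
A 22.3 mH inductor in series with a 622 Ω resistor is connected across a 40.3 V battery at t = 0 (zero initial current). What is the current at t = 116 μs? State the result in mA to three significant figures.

I ≈ 62.2 mA

τ = L/R = 2.230×10^-2/622 = 3.585×10^-5 s; final current I_∞ = ε/R = 40.3/622 = 6.479×10^-2 A.
I(t) = I_∞(1 − e^(−t/τ)) with t/τ = 3.236.
I = (6.479×10^-2)(1 − e^(−3.236)) = 6.224×10^-2 A.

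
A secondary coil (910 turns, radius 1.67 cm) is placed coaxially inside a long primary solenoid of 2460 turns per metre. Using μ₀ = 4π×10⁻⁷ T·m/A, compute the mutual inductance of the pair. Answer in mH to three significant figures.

The outer solenoid produces a uniform field B₁ = μ₀n₁I₁ across the inner coil,
so the flux linkage is N₂Φ = N₂B₁A₂ = μ₀n₁N₂A₂·I₁, giving M = μ₀n₁N₂A₂.
A₂ = πr² = π(1.670×10^-2 m)² = 8.762×10^-4 m².
M = (4π×10⁻⁷)(2460)(910)(8.762×10^-4) = 2.4647×10^-3 H.

M ≈ 2.46 mH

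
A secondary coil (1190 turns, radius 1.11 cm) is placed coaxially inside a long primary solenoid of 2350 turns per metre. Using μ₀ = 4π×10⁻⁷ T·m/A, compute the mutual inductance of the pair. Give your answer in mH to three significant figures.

M ≈ 1.36 mH

The outer solenoid produces a uniform field B₁ = μ₀n₁I₁ across the inner coil,
so the flux linkage is N₂Φ = N₂B₁A₂ = μ₀n₁N₂A₂·I₁, giving M = μ₀n₁N₂A₂.
A₂ = πr² = π(1.110×10^-2 m)² = 3.871×10^-4 m².
M = (4π×10⁻⁷)(2350)(1190)(3.871×10^-4) = 1.360×10^-3 H.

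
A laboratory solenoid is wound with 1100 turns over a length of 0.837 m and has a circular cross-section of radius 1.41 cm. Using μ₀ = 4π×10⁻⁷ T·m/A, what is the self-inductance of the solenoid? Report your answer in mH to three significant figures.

L ≈ 1.13 mH

A = πr² = π(1.410×10^-2 m)² = 6.246×10^-4 m².
For a long solenoid, L = μ₀N²A/ℓ.
L = (4π×10⁻⁷)(1100)²(6.246×10^-4)/(0.837 m) = 1.1346×10^-3 H.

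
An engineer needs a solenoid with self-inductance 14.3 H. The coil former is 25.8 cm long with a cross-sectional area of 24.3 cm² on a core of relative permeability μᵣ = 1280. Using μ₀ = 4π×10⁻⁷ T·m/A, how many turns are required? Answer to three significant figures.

N ≈ 972 turns

A = 24.3 cm² = 2.430×10^-3 m².
From L = μ₀μᵣN²A/ℓ, N = √(Lℓ / (μ₀μᵣA)).
N = √[(14.3)(0.258) / ((4π×10⁻⁷)(1280)×2.430×10^-3)] = √(9.439×10^5) ≈ 971.5.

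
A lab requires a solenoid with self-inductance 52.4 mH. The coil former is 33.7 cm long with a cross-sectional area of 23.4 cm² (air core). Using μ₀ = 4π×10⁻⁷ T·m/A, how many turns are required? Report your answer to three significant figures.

A = 23.4 cm² = 2.340×10^-3 m².
From L = μ₀N²A/ℓ, N = √(Lℓ / (μ₀A)).
N = √[(5.240×10^-2)(0.337) / ((4π×10⁻⁷)×2.340×10^-3)] = √(6.005×10^6) ≈ 2450.6.

N ≈ 2450 turns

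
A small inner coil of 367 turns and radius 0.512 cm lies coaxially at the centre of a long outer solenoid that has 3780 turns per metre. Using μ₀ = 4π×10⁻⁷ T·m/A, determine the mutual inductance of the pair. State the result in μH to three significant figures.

The outer solenoid produces a uniform field B₁ = μ₀n₁I₁ across the inner coil,
so the flux linkage is N₂Φ = N₂B₁A₂ = μ₀n₁N₂A₂·I₁, giving M = μ₀n₁N₂A₂.
A₂ = πr² = π(5.120×10^-3 m)² = 8.235×10^-5 m².
M = (4π×10⁻⁷)(3780)(367)(8.235×10^-5) = 1.436×10^-4 H.

M ≈ 144 μH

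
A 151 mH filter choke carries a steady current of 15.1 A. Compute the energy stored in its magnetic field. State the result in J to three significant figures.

U ≈ 17.2 J

Stored magnetic energy: U = ½LI².
U = ½(0.151 H)(15.1 A)² = 17.21 J.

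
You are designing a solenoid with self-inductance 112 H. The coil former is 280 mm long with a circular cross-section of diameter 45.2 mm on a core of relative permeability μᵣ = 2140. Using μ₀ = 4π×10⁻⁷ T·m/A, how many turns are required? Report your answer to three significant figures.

N ≈ 2700 turns

A = π(d/2)² = π(2.260×10^-2 m)² = 1.6046×10^-3 m².
From L = μ₀μᵣN²A/ℓ, N = √(Lℓ / (μ₀μᵣA)).
N = √[(112)(0.28) / ((4π×10⁻⁷)(2140)×1.6046×10^-3)] = √(7.268×10^6) ≈ 2695.8.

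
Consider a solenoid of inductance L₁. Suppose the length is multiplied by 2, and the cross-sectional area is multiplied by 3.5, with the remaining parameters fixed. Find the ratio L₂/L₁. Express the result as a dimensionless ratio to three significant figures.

For a solenoid, L ∝ μᵣN²A/ℓ.
L₂/L₁ = (2)^-1 × (3.5) = 1.75.

L₂/L₁ = 1.75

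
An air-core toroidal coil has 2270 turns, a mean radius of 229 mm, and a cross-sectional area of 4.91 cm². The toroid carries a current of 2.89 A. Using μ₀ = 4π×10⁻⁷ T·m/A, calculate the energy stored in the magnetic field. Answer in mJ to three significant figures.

U ≈ 9.23 mJ

L = μ₀N²A/(2πR) = (4π×10⁻⁷)(2270)²(4.910×10^-4)/(2π×0.229) = 2.210×10^-3 H.
U = ½LI² = ½(2.210×10^-3)(2.89)² = 9.228×10^-3 J.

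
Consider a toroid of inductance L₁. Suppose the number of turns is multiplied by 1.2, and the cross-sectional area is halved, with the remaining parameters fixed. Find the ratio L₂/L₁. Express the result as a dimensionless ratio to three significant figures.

L₂/L₁ = 0.720

For a toroid, L ∝ μᵣN²A/R.
L₂/L₁ = (1.2)^2 × (0.5) = 0.720.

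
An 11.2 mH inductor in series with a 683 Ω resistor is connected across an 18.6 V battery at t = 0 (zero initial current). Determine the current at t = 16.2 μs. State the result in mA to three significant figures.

τ = L/R = 1.120×10^-2/683 = 1.640×10^-5 s; final current I_∞ = ε/R = 18.6/683 = 2.723×10^-2 A.
I(t) = I_∞(1 − e^(−t/τ)) with t/τ = 0.988.
I = (2.723×10^-2)(1 − e^(−0.988)) = 1.709×10^-2 A.

I ≈ 17.1 mA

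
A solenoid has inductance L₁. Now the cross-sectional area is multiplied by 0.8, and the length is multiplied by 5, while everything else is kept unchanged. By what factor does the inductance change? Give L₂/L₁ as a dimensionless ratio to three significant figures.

For a solenoid, L ∝ μᵣN²A/ℓ.
L₂/L₁ = (0.8) × (5)^-1 = 0.160.

L₂/L₁ = 0.160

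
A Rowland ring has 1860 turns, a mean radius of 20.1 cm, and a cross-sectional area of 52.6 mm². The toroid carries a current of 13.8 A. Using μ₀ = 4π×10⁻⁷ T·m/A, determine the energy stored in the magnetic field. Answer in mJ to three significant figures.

L = μ₀N²A/(2πR) = (4π×10⁻⁷)(1860)²(5.260×10^-5)/(2π×0.201) = 1.811×10^-4 H.
U = ½LI² = ½(1.811×10^-4)(13.8)² = 1.724×10^-2 J.

U ≈ 17.2 mJ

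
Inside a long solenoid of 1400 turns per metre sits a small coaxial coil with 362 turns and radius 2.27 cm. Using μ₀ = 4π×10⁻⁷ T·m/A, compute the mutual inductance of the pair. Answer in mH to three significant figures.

M ≈ 1.03 mH

The outer solenoid produces a uniform field B₁ = μ₀n₁I₁ across the inner coil,
so the flux linkage is N₂Φ = N₂B₁A₂ = μ₀n₁N₂A₂·I₁, giving M = μ₀n₁N₂A₂.
A₂ = πr² = π(2.270×10^-2 m)² = 1.619×10^-3 m².
M = (4π×10⁻⁷)(1400)(362)(1.619×10^-3) = 1.031×10^-3 H.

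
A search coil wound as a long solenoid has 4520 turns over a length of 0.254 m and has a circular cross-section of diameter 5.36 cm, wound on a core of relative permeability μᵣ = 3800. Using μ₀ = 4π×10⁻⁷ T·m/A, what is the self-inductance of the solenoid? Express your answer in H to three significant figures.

A = π(d/2)² = π(2.680×10^-2 m)² = 2.256×10^-3 m².
For a long solenoid, L = μ₀μᵣN²A/ℓ.
L = (4π×10⁻⁷)(3800)(4520)²(2.256×10^-3)/(0.254 m) = 866.7 H.

L ≈ 867 H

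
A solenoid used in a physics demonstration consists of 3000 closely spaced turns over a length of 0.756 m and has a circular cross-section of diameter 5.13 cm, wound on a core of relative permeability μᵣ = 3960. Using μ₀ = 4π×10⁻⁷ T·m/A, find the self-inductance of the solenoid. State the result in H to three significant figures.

L ≈ 122 H

A = π(d/2)² = π(2.565×10^-2 m)² = 2.067×10^-3 m².
For a long solenoid, L = μ₀μᵣN²A/ℓ.
L = (4π×10⁻⁷)(3960)(3000)²(2.067×10^-3)/(0.756 m) = 122.4 H.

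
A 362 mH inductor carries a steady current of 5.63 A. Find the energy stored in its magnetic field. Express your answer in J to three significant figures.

Stored magnetic energy: U = ½LI².
U = ½(0.362 H)(5.63 A)² = 5.737 J.

U ≈ 5.74 J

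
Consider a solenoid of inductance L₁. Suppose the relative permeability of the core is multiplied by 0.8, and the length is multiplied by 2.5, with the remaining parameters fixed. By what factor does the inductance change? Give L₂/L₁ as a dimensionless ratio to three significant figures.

For a solenoid, L ∝ μᵣN²A/ℓ.
L₂/L₁ = (0.8) × (2.5)^-1 = 0.320.

L₂/L₁ = 0.320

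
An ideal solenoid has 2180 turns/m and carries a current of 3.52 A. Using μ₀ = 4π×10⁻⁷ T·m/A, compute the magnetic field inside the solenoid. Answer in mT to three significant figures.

Inside a long solenoid, B = μ₀nI.
B = (4π×10⁻⁷)(2.180×10^3 m⁻¹)(3.52 A) = 9.643×10^-3 T.

B ≈ 9.64 mT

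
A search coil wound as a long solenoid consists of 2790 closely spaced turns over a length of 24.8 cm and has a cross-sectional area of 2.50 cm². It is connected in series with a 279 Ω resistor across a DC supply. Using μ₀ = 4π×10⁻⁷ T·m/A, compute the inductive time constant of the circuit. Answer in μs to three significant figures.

A = 2.50 cm² = 2.500×10^-4 m².
L = μ₀N²A/ℓ = (4π×10⁻⁷)(2790)²(2.500×10^-4)/(0.248) = 9.861×10^-3 H.
τ = L/R = (9.861×10^-3)/(279) = 3.534×10^-5 s.

τ ≈ 35.3 μs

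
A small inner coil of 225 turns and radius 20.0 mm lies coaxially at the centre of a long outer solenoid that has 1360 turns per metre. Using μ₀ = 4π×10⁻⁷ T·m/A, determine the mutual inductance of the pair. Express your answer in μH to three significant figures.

The outer solenoid produces a uniform field B₁ = μ₀n₁I₁ across the inner coil,
so the flux linkage is N₂Φ = N₂B₁A₂ = μ₀n₁N₂A₂·I₁, giving M = μ₀n₁N₂A₂.
A₂ = πr² = π(2.000×10^-2 m)² = 1.257×10^-3 m².
M = (4π×10⁻⁷)(1360)(225)(1.257×10^-3) = 4.832×10^-4 H.

M ≈ 483 μH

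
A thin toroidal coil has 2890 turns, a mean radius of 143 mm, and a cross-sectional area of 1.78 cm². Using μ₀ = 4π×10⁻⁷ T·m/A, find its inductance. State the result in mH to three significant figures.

For a thin toroid, L = μ₀N²A/(2πR).
L = (4π×10⁻⁷)(2890)²(1.780×10^-4) / (2π×0.143 m) = 2.079×10^-3 H.

L ≈ 2.08 mH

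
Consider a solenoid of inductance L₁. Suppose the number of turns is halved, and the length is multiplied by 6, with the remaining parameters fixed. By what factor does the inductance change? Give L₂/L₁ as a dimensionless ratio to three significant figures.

L₂/L₁ = 0.0417

For a solenoid, L ∝ μᵣN²A/ℓ.
L₂/L₁ = (0.5)^2 × (6)^-1 = 0.0417.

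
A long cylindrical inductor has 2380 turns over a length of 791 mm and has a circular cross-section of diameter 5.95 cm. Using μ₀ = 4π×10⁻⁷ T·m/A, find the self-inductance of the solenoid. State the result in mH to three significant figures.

L ≈ 25.0 mH

A = π(d/2)² = π(2.975×10^-2 m)² = 2.781×10^-3 m².
For a long solenoid, L = μ₀N²A/ℓ.
L = (4π×10⁻⁷)(2380)²(2.781×10^-3)/(0.791 m) = 2.502×10^-2 H.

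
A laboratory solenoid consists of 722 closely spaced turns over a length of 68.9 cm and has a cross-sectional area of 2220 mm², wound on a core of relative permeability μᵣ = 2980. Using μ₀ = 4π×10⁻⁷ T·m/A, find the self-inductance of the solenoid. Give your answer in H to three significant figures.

L ≈ 6.29 H

A = 2220 mm² = 2.220×10^-3 m².
For a long solenoid, L = μ₀μᵣN²A/ℓ.
L = (4π×10⁻⁷)(2980)(722)²(2.220×10^-3)/(0.689 m) = 6.29 H.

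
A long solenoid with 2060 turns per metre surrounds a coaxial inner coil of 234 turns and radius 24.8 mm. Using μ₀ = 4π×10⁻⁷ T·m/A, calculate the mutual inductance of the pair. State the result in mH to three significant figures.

The outer solenoid produces a uniform field B₁ = μ₀n₁I₁ across the inner coil,
so the flux linkage is N₂Φ = N₂B₁A₂ = μ₀n₁N₂A₂·I₁, giving M = μ₀n₁N₂A₂.
A₂ = πr² = π(2.480×10^-2 m)² = 1.932×10^-3 m².
M = (4π×10⁻⁷)(2060)(234)(1.932×10^-3) = 1.170×10^-3 H.

M ≈ 1.17 mH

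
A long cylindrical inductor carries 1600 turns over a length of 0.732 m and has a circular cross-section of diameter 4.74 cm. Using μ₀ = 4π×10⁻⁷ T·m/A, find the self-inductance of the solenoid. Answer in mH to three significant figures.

A = π(d/2)² = π(2.370×10^-2 m)² = 1.7646×10^-3 m².
For a long solenoid, L = μ₀N²A/ℓ.
L = (4π×10⁻⁷)(1600)²(1.7646×10^-3)/(0.732 m) = 7.755×10^-3 H.

L ≈ 7.76 mH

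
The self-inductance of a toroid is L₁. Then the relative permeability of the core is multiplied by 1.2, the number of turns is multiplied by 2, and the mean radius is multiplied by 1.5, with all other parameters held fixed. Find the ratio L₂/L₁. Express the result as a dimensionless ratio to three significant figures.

L₂/L₁ = 3.20

For a toroid, L ∝ μᵣN²A/R.
L₂/L₁ = (1.2) × (2)^2 × (1.5)^-1 = 3.20.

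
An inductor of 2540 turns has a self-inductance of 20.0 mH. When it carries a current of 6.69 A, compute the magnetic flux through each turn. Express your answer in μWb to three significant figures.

Φ_B ≈ 52.7 μWb

From L = NΦ_B/I, the flux per turn is Φ_B = LI/N.
Φ_B = (2.000×10^-2 H)(6.69 A)/2540 = 5.268×10^-5 Wb.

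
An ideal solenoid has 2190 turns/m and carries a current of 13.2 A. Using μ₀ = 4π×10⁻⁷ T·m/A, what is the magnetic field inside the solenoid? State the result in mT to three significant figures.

B ≈ 36.3 mT

Inside a long solenoid, B = μ₀nI.
B = (4π×10⁻⁷)(2.190×10^3 m⁻¹)(13.2 A) = 3.633×10^-2 T.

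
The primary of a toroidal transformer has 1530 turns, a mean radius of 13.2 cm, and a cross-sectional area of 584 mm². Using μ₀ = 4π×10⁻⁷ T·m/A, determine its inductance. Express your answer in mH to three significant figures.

For a thin toroid, L = μ₀N²A/(2πR).
L = (4π×10⁻⁷)(1530)²(5.840×10^-4) / (2π×0.132 m) = 2.071×10^-3 H.

L ≈ 2.07 mH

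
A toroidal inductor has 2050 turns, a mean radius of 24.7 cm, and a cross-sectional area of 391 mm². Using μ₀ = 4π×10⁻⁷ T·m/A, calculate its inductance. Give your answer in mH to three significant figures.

For a thin toroid, L = μ₀N²A/(2πR).
L = (4π×10⁻⁷)(2050)²(3.910×10^-4) / (2π×0.247 m) = 1.331×10^-3 H.

L ≈ 1.33 mH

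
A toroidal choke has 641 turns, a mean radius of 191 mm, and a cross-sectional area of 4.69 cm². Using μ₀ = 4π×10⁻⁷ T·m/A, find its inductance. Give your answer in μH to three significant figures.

For a thin toroid, L = μ₀N²A/(2πR).
L = (4π×10⁻⁷)(641)²(4.690×10^-4) / (2π×0.191 m) = 2.018×10^-4 H.

L ≈ 202 μH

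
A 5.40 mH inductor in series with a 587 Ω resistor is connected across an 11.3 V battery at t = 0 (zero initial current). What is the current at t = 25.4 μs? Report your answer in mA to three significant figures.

τ = L/R = 5.400×10^-3/587 = 9.199×10^-6 s; final current I_∞ = ε/R = 11.3/587 = 1.925×10^-2 A.
I(t) = I_∞(1 − e^(−t/τ)) with t/τ = 2.761.
I = (1.925×10^-2)(1 − e^(−2.761)) = 1.803×10^-2 A.

I ≈ 18.0 mA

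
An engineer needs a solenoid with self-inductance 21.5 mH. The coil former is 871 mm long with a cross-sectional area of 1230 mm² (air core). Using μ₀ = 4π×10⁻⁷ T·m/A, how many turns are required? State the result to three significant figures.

N ≈ 3480 turns

A = 1230 mm² = 1.230×10^-3 m².
From L = μ₀N²A/ℓ, N = √(Lℓ / (μ₀A)).
N = √[(2.150×10^-2)(0.871) / ((4π×10⁻⁷)×1.230×10^-3)] = √(1.212×10^7) ≈ 3480.7.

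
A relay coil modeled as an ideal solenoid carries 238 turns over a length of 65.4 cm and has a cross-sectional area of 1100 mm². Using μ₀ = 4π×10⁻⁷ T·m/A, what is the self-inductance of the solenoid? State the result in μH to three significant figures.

L ≈ 120 μH

A = 1100 mm² = 1.100×10^-3 m².
For a long solenoid, L = μ₀N²A/ℓ.
L = (4π×10⁻⁷)(238)²(1.100×10^-3)/(0.654 m) = 1.197×10^-4 H.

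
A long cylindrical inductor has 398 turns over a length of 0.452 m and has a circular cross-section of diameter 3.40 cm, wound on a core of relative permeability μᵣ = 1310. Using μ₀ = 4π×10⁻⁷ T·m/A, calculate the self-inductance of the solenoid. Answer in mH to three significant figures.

L ≈ 524 mH

A = π(d/2)² = π(1.700×10^-2 m)² = 9.079×10^-4 m².
For a long solenoid, L = μ₀μᵣN²A/ℓ.
L = (4π×10⁻⁷)(1310)(398)²(9.079×10^-4)/(0.452 m) = 0.5238 H.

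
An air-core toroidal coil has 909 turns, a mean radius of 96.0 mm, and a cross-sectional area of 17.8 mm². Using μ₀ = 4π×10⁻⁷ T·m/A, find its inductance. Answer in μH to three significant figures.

For a thin toroid, L = μ₀N²A/(2πR).
L = (4π×10⁻⁷)(909)²(1.780×10^-5) / (2π×9.600×10^-2 m) = 3.064×10^-5 H.

L ≈ 30.6 μH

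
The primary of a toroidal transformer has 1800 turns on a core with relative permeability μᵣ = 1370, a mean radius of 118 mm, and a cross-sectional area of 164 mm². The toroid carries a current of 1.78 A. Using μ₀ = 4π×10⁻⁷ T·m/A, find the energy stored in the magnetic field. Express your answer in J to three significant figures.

U ≈ 1.95 J

L = μ₀μᵣN²A/(2πR) = (4π×10⁻⁷)(1370)(1800)²(1.640×10^-4)/(2π×0.118) = 1.234 H.
U = ½LI² = ½(1.234)(1.78)² = 1.9546 J.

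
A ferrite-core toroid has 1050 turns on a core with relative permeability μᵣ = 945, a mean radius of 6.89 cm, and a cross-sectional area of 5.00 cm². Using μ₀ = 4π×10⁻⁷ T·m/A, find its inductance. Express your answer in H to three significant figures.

For a thin toroid, L = μ₀μᵣN²A/(2πR).
L = (4π×10⁻⁷)(945)(1050)²(5.000×10^-4) / (2π×6.890×10^-2 m) = 1.512 H.

L ≈ 1.51 H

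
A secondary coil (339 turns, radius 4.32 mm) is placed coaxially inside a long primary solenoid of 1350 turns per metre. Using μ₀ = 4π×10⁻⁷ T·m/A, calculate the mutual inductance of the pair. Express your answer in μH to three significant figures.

M ≈ 33.7 μH

The outer solenoid produces a uniform field B₁ = μ₀n₁I₁ across the inner coil,
so the flux linkage is N₂Φ = N₂B₁A₂ = μ₀n₁N₂A₂·I₁, giving M = μ₀n₁N₂A₂.
A₂ = πr² = π(4.320×10^-3 m)² = 5.863×10^-5 m².
M = (4π×10⁻⁷)(1350)(339)(5.863×10^-5) = 3.372×10^-5 H.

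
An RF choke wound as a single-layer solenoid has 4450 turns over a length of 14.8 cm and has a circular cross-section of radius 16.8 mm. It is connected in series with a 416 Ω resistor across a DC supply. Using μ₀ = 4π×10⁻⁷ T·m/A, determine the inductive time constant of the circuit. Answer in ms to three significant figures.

A = πr² = π(1.680×10^-2 m)² = 8.867×10^-4 m².
L = μ₀N²A/ℓ = (4π×10⁻⁷)(4450)²(8.867×10^-4)/(0.148) = 0.1491 H.
τ = L/R = (0.1491)/(416) = 3.584×10^-4 s.

τ ≈ 0.358 ms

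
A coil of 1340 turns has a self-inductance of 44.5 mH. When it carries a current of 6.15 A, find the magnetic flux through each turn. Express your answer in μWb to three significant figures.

From L = NΦ_B/I, the flux per turn is Φ_B = LI/N.
Φ_B = (4.450×10^-2 H)(6.15 A)/1340 = 2.042×10^-4 Wb.

Φ_B ≈ 204 μWb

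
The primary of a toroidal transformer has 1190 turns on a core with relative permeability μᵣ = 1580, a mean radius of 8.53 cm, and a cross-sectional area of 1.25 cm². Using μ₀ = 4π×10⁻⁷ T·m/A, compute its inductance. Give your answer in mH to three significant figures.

L ≈ 656 mH

For a thin toroid, L = μ₀μᵣN²A/(2πR).
L = (4π×10⁻⁷)(1580)(1190)²(1.250×10^-4) / (2π×8.530×10^-2 m) = 0.6558 H.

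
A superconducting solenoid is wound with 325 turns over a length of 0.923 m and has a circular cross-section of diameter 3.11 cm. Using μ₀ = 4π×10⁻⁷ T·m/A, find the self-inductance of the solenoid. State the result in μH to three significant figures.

L ≈ 109 μH

A = π(d/2)² = π(1.555×10^-2 m)² = 7.596×10^-4 m².
For a long solenoid, L = μ₀N²A/ℓ.
L = (4π×10⁻⁷)(325)²(7.596×10^-4)/(0.923 m) = 1.092×10^-4 H.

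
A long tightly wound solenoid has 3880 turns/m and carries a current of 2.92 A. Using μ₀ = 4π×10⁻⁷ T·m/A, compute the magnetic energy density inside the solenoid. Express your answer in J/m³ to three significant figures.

u ≈ 80.7 J/m³

B = μ₀nI = (4π×10⁻⁷)(3.880×10^3)(2.92) = 1.424×10^-2 T.
u = B²/(2μ₀) = (1.424×10^-2)²/(2×4π×10⁻⁷) = 80.65 J/m³.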